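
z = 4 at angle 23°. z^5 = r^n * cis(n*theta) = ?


r^5 = 4^5 = 1024
n*theta = 5*23° = 115° = 115° (mod 360)
a = 1024*cos(115°) = -432.7611
b = 1024*sin(115°) = 928.0592

1024 cis(115°) = -432.7611 + 928.0592i


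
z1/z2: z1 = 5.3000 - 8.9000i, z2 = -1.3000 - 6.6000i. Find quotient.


Conjugate of z2 = -1.3000 + 6.6000i
Numerator: (5.3000 - 8.9000i)(-1.3000 + 6.6000i) = 51.8500 + 46.5500i
Denominator: (-1.3)^2 + (-6.6)^2 = 45.25
Result = (51.8500 + 46.5500i)/45.25

1.1459 + 1.0287i


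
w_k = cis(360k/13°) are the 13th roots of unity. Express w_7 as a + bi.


Angle = 360*7/13 = 193.8462°
a = cos(193.8462°) = -0.9709
b = sin(193.8462°) = -0.2393

-0.9709 - 0.2393i


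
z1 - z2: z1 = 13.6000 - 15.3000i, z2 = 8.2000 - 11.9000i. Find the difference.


Real: 13.6 - 8.2 = 5.4
Imag: -15.3 + 11.9 = -3.4

5.4000 - 3.4000i


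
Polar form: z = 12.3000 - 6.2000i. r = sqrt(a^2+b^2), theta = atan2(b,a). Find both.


r = sqrt(151.29+38.44) = sqrt(189.73) = 13.7743
theta = atan2(-6.2, 12.3) = -26.7511 degrees

r = 13.7743, theta = -26.7511 degrees


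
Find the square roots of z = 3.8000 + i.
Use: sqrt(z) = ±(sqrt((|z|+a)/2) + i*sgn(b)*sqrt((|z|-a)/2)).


|z| = sqrt(14.44+1) = 3.9294
sqrt((|z|+a)/2) = sqrt((3.9294+3.8)/2) = sqrt(3.8647) = 1.9659
sqrt((|z|-a)/2) = sqrt((3.9294-3.8)/2) = sqrt(0.0647) = 0.2543

±(1.9659 + 0.2543i) i.e. 1.9659 + 0.2543i and -1.9659 - 0.2543i


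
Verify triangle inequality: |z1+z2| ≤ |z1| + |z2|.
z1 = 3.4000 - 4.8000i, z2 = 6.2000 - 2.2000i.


|z1| = sqrt(3.4^2 + (-4.8)^2) = sqrt(34.6) = 5.8822
|z2| = sqrt(6.2^2 + (-2.2)^2) = sqrt(43.28) = 6.5788
z1+z2 = 9.6000 - 7.0000i
|z1+z2| = sqrt(141.16) = 11.8811
|z1|+|z2| = 5.8822 + 6.5788 = 12.4610

|z1+z2| = 11.8811 ≤ |z1|+|z2| = 12.4610 (verified)


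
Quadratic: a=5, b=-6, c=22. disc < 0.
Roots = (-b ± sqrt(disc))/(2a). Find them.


disc = (-6)^2 - 4*5*22 = 36 - 440 = -404
sqrt(|disc|) = sqrt(404) = 20.0998
Real part = 6/(2*5) = 0.6000
Imag part = 20.0998/(2*5) = 2.0100

0.6000 ± 2.0100i


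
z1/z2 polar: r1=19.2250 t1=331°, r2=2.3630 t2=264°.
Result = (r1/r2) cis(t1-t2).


r = 19.2250 / 2.3630 = 8.1358
theta = 331° - 264° = 67° = 67° (mod 360)

8.1358 cis(67°)


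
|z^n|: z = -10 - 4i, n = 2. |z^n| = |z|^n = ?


|z| = sqrt(100+16) = sqrt(116) = 10.7703
|z^2| = |z|^2 = (sqrt(116))^2 = 116

|z^2| = 116


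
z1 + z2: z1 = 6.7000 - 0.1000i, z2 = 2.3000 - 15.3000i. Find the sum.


Real: 6.7 + 2.3 = 9
Imag: -0.1 - 15.3 = -15.4

9.0000 - 15.4000i


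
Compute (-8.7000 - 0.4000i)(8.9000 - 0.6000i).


Real = -8.7*8.9 - (-0.4)*(-0.6) = -77.43 - 0.24 = -77.67
Imag = -8.7*(-0.6) + 8.9*(-0.4) = 5.22 - (3.56) = 1.66

-77.6700 + 1.6600i


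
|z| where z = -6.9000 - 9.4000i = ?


|z| = sqrt((-6.9)^2 + (-9.4)^2) = sqrt(47.61 + 88.36) = sqrt(135.97) = 11.6606

|z| = 11.6606


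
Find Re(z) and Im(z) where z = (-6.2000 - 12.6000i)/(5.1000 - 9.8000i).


Multiply by conjugate: (-6.2000 - 12.6000i)(5.1000 + 9.8000i) / (5.1^2 + (-9.8)^2)
Numerator real = -6.2*5.1 - (12.6)*(-9.8) = 91.86
Numerator imag = -12.6*5.1 - (-6.2)*(-9.8) = -125.02
Denominator = 122.05
Re(z) = 91.86/122.05 = 0.7526
Im(z) = -125.02/122.05 = -1.0243

Re(z) = 0.7526, Im(z) = -1.0243


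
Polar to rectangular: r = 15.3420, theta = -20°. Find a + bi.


a = 15.3420*cos(-20°) = 15.3420*0.939693 = 14.4168
b = 15.3420*sin(-20°) = 15.3420*(-0.34202) = -5.2473

14.4168 - 5.2473i


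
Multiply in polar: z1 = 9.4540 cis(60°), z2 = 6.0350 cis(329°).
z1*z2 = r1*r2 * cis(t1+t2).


r = 9.4540 * 6.0350 = 57.0549
theta = 60° + 329° = 389° = 29° (mod 360)

57.0549 cis(29°)


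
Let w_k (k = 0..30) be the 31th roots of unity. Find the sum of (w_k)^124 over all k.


The roots are w_k = w^k with w = e^(2*pi*i/31), and (w^k)^124 = (w^124)^k.
So S = 1 + u + u^2 + ... + u^(30) with u = w^124.
124 = 4*31 + 0, so 124 is a multiple of 31 and u = (w^31)^4 = 1.
Every one of the 31 terms equals 1: S = 31

S = 31


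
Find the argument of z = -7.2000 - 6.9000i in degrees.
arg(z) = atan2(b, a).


Re = -7.2, Im = -6.9
arg = atan2(-6.9, -7.2) = -136.2189 degrees

arg(z) = -136.2189 degrees


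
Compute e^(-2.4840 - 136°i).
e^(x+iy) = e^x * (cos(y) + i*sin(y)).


e^-2.4840 = 0.0834
cos(-136°) = -0.7193
sin(-136°) = -0.6947
Real = 0.0834*(-0.7193) = -0.0600
Imag = 0.0834*(-0.6947) = -0.0579

-0.0600 - 0.0579i


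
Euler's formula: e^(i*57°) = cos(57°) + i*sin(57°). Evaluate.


cos(57°) = 0.5446
sin(57°) = 0.8387

e^(i*57°) = 0.5446 + 0.8387i


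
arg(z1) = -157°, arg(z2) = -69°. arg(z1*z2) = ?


arg(z1*z2) = -157° - 69° = -226°
Normalized to (-180°, 180°]: 134°

134°


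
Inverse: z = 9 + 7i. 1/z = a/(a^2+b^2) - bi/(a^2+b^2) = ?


|z|^2 = 81+49 = 130
1/z = (9 - 7i)/130

1/z = 0.0692 - 0.0538i


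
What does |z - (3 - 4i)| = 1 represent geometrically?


|z - z0| = r is a circle with center z0 and radius r.
Center = (3, -4), radius = 1

Circle with center (3, -4) and radius 1


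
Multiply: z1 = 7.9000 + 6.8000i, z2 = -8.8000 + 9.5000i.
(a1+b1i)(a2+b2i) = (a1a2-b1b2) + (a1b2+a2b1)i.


Real = 7.9*(-8.8) - 6.8*9.5 = -69.52 - 64.6 = -134.12
Imag = 7.9*9.5 - (8.8)*6.8 = 75.05 - (59.84) = 15.21

-134.1200 + 15.2100i


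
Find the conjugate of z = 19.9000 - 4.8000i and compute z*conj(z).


z_bar = 19.9000 + 4.8000i
z*z_bar = 19.9^2 + (-4.8)^2 = 396.01 + 23.04 = 419.05

z_bar = 19.9000 + 4.8000i, z*z_bar = 419.05


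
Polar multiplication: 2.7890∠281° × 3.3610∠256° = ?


r = 2.7890 * 3.3610 = 9.3738
theta = 281° + 256° = 537° = 177° (mod 360)

9.3738 cis(177°)


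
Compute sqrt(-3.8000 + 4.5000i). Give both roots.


|z| = sqrt(14.44+20.25) = 5.8898
sqrt((|z|+a)/2) = sqrt((5.8898+(-3.8))/2) = sqrt(1.0449) = 1.0222
sqrt((|z|-a)/2) = sqrt((5.8898-(-3.8))/2) = sqrt(4.8449) = 2.2011

±(1.0222 + 2.2011i) i.e. 1.0222 + 2.2011i and -1.0222 - 2.2011i


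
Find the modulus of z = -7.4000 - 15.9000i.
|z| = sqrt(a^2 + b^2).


|z| = sqrt((-7.4)^2 + (-15.9)^2) = sqrt(54.76 + 252.81) = sqrt(307.57) = 17.5377

|z| = 17.5377


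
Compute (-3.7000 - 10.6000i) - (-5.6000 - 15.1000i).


Real: -3.7 + 5.6 = 1.9
Imag: -10.6 + 15.1 = 4.5

1.9000 + 4.5000i


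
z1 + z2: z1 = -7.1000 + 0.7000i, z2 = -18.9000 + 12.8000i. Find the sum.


Real: -7.1 - 18.9 = -26
Imag: 0.7 + 12.8 = 13.5

-26.0000 + 13.5000i


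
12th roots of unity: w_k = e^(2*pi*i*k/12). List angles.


The 12th roots of unity are cis(360k/12°) for k=0..11
Angle step = 360/12 = 30°
Primitive root: cis(30°)
Primitive root = 0.8660 + 0.5000i

12 roots at angles: 0°, 30°, 60°, 90°, 120°, 150°, 180°, 210°, 240°, 270°, 300°, 330°


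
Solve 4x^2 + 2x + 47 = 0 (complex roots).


disc = 2^2 - 4*4*47 = 4 - 752 = -748
sqrt(|disc|) = sqrt(748) = 27.3496
Real part = -2/(2*4) = -0.2500
Imag part = 27.3496/(2*4) = 3.4187

-0.2500 ± 3.4187i


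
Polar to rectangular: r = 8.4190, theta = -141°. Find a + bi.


a = 8.4190*cos(-141°) = 8.4190*(-0.77715) = -6.5428
b = 8.4190*sin(-141°) = 8.4190*(-0.62932) = -5.2982

-6.5428 - 5.2982i


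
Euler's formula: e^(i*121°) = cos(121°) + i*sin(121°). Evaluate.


cos(121°) = -0.5150
sin(121°) = 0.8572

e^(i*121°) = -0.5150 + 0.8572i


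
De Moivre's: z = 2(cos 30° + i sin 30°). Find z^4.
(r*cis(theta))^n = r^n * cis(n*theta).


r^4 = 2^4 = 16
n*theta = 4*30° = 120° = 120° (mod 360)
a = 16*cos(120°) = -8.0000
b = 16*sin(120°) = 13.8564

16 cis(120°) = -8.0000 + 13.8564i


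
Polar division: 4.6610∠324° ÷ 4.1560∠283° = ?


r = 4.6610 / 4.1560 = 1.1215
theta = 324° - 283° = 41° = 41° (mod 360)

1.1215 cis(41°)


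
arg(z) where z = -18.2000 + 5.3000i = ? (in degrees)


Re = -18.2, Im = 5.3
arg = atan2(5.3, -18.2) = 163.7640 degrees

arg(z) = 163.7640 degrees


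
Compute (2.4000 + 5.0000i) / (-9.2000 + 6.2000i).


Conjugate of z2 = -9.2000 - 6.2000i
Numerator: (2.4000 + 5.0000i)(-9.2000 - 6.2000i) = 8.9200 - 60.8800i
Denominator: (-9.2)^2 + 6.2^2 = 123.08
Result = (8.9200 - 60.8800i)/123.08

0.0725 - 0.4946i


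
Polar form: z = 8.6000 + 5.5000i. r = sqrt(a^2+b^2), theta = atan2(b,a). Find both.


r = sqrt(73.96+30.25) = sqrt(104.21) = 10.2083
theta = atan2(5.5, 8.6) = 32.6003 degrees

r = 10.2083, theta = 32.6003 degrees


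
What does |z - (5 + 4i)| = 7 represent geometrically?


|z - z0| = r is a circle with center z0 and radius r.
Center = (5, 4), radius = 7

Circle with center (5, 4) and radius 7


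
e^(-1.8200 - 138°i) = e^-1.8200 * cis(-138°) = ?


e^-1.8200 = 0.1620
cos(-138°) = -0.7431
sin(-138°) = -0.6691
Real = 0.1620*(-0.7431) = -0.1204
Imag = 0.1620*(-0.6691) = -0.1084

-0.1204 - 0.1084i


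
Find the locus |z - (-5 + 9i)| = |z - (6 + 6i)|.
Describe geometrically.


Equal distances means the locus is the perpendicular bisector of z1 and z2.
Midpoint = ((-5+6)/2, (9+6)/2) = (0.5000, 7.5000)

Perpendicular bisector through (0.5000, 7.5000)


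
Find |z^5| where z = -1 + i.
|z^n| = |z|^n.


|z| = sqrt(1+1) = sqrt(2) = 1.4142
|z^5| = |z|^5 = (sqrt(2))^5 = 2^2 * sqrt(2) = 4*sqrt(2)

|z^5| = 4*sqrt(2) ≈ 5.6569


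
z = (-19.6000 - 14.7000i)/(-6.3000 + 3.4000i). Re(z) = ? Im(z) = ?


Multiply by conjugate: (-19.6000 - 14.7000i)(-6.3000 - 3.4000i) / ((-6.3)^2 + 3.4^2)
Numerator real = -19.6*(-6.3) - (14.7)*3.4 = 73.5
Numerator imag = -14.7*(-6.3) - (-19.6)*3.4 = 159.25
Denominator = 51.25
Re(z) = 73.5/51.25 = 1.4341
Im(z) = 159.25/51.25 = 3.1073

Re(z) = 1.4341, Im(z) = 3.1073


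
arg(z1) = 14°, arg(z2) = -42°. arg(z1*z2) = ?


arg(z1*z2) = 14° - 42° = -28°
Normalized to (-180°, 180°]: -28°

-28°


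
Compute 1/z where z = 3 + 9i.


|z|^2 = 9+81 = 90
1/z = (3 - 9i)/90

1/z = 0.0333 - 0.1000i


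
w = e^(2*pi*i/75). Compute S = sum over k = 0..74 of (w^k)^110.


The roots are w_k = w^k with w = e^(2*pi*i/75), and (w^k)^110 = (w^110)^k.
So S = 1 + u + u^2 + ... + u^(74) with u = w^110.
110 = 1*75 + 35, so 110 is not a multiple of 75: u = (w^75)^1 * w^35 = w^35 ≠ 1 (w is a primitive 75th root), while u^75 = (w^75)^110 = 1.
Geometric series: S = (1 - u^75)/(1 - u) = (1 - 1)/(1 - u) = 0

S = 0


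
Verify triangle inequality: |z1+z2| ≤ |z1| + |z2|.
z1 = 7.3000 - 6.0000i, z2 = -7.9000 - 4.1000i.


|z1| = sqrt(7.3^2 + (-6)^2) = sqrt(89.29) = 9.4493
|z2| = sqrt((-7.9)^2 + (-4.1)^2) = sqrt(79.22) = 8.9006
z1+z2 = -0.6000 - 10.1000i
|z1+z2| = sqrt(102.37) = 10.1178
|z1|+|z2| = 9.4493 + 8.9006 = 18.3499

|z1+z2| = 10.1178 ≤ |z1|+|z2| = 18.3499 (verified)


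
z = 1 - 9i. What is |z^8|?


|z| = sqrt(1+81) = sqrt(82) = 9.0554
|z^8| = |z|^8 = (sqrt(82))^8 = 82^4 = 45212176

|z^8| = 45212176


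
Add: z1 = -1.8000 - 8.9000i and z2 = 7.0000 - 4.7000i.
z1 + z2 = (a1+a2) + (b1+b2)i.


Real: -1.8 + 7 = 5.2
Imag: -8.9 - 4.7 = -13.6

5.2000 - 13.6000i


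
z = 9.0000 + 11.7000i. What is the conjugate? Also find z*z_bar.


z_bar = 9.0000 - 11.7000i
z*z_bar = 9^2 + 11.7^2 = 81 + 136.89 = 217.89

z_bar = 9.0000 - 11.7000i, z*z_bar = 217.89


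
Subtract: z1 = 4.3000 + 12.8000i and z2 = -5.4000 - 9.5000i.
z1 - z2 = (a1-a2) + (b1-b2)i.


Real: 4.3 + 5.4 = 9.7
Imag: 12.8 + 9.5 = 22.3

9.7000 + 22.3000i


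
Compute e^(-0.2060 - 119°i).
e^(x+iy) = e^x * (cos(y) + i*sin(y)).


e^-0.2060 = 0.81383
cos(-119°) = -0.48481
sin(-119°) = -0.8746
Real = 0.81383*(-0.48481) = -0.3946
Imag = 0.81383*(-0.8746) = -0.7118

-0.3946 - 0.7118i


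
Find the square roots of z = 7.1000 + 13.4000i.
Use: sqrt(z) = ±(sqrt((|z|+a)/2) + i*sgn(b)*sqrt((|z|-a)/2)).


|z| = sqrt(50.41+179.56) = 15.1648
sqrt((|z|+a)/2) = sqrt((15.1648+7.1)/2) = sqrt(11.1324) = 3.3365
sqrt((|z|-a)/2) = sqrt((15.1648-7.1)/2) = sqrt(4.0324) = 2.0081

±(3.3365 + 2.0081i) i.e. 3.3365 + 2.0081i and -3.3365 - 2.0081i


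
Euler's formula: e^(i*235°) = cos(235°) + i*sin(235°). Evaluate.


cos(235°) = -0.5736
sin(235°) = -0.8192

e^(i*235°) = -0.5736 - 0.8192i


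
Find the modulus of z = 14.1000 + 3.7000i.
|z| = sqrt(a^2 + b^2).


|z| = sqrt(14.1^2 + 3.7^2) = sqrt(198.81 + 13.69) = sqrt(212.5) = 14.5774

|z| = 14.5774


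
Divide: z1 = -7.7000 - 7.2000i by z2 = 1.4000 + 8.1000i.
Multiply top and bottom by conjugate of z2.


Conjugate of z2 = 1.4000 - 8.1000i
Numerator: (-7.7000 - 7.2000i)(1.4000 - 8.1000i) = -69.1000 + 52.2900i
Denominator: 1.4^2 + 8.1^2 = 67.57
Result = (-69.1000 + 52.2900i)/67.57

-1.0226 + 0.7739i


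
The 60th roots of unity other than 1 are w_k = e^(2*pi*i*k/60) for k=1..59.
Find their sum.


With w = e^(2*pi*i/60), all 60 of the 60th roots of unity w^0 = 1, w, ..., w^(59) sum to 0: 1 + w + ... + w^(59) = (1 - w^60)/(1 - w) = 0 since w^60 = 1, w ≠ 1.
Removing the root 1: w + w^2 + ... + w^(59) = 0 - 1 = -1

Sum = -1


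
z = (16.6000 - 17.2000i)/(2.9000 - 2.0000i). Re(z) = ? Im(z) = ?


Multiply by conjugate: (16.6000 - 17.2000i)(2.9000 + 2.0000i) / (2.9^2 + (-2)^2)
Numerator real = 16.6*2.9 - (17.2)*(-2) = 82.54
Numerator imag = -17.2*2.9 - 16.6*(-2) = -16.68
Denominator = 12.41
Re(z) = 82.54/12.41 = 6.6511
Im(z) = -16.68/12.41 = -1.3441

Re(z) = 6.6511, Im(z) = -1.3441


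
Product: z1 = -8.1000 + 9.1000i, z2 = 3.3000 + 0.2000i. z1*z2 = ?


Real = -8.1*3.3 - 9.1*0.2 = -26.73 - 1.82 = -28.55
Imag = -8.1*0.2 + 3.3*9.1 = -1.62 + 30.03 = 28.41

-28.5500 + 28.4100i


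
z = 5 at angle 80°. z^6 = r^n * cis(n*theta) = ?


r^6 = 5^6 = 15625
n*theta = 6*80° = 480° = 120° (mod 360)
a = 15625*cos(120°) = -7812.5000
b = 15625*sin(120°) = 13531.6469

15625 cis(120°) = -7812.5000 + 13531.6469i


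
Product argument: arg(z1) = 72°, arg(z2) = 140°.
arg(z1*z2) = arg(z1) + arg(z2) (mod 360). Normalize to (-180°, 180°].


arg(z1*z2) = 72° + 140° = 212°
Normalized to (-180°, 180°]: -148°

-148°


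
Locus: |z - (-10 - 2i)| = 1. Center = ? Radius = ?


|z - z0| = r is a circle with center z0 and radius r.
Center = (-10, -2), radius = 1

Circle with center (-10, -2) and radius 1


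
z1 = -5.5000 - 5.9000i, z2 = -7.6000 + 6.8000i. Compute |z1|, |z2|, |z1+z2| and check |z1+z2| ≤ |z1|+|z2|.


|z1| = sqrt((-5.5)^2 + (-5.9)^2) = sqrt(65.06) = 8.0660
|z2| = sqrt((-7.6)^2 + 6.8^2) = sqrt(104) = 10.1980
z1+z2 = -13.1000 + 0.9000i
|z1+z2| = sqrt(172.42) = 13.1309
|z1|+|z2| = 8.0660 + 10.1980 = 18.2640

|z1+z2| = 13.1309 ≤ |z1|+|z2| = 18.2640 (verified)


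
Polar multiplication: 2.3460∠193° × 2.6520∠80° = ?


r = 2.3460 * 2.6520 = 6.2216
theta = 193° + 80° = 273° = 273° (mod 360)

6.2216 cis(273°)


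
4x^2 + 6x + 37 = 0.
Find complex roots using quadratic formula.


disc = 6^2 - 4*4*37 = 36 - 592 = -556
sqrt(|disc|) = sqrt(556) = 23.5797
Real part = -6/(2*4) = -0.7500
Imag part = 23.5797/(2*4) = 2.9475

-0.7500 ± 2.9475i


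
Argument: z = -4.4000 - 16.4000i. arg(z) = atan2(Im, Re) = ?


Re = -4.4, Im = -16.4
arg = atan2(-16.4, -4.4) = -105.0184 degrees

arg(z) = -105.0184 degrees


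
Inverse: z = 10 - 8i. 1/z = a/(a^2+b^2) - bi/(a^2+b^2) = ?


|z|^2 = 100+64 = 164
1/z = (10 + 8i)/164

1/z = 0.0610 + 0.0488i


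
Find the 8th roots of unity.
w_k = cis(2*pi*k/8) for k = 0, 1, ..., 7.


The 8th roots of unity are cis(360k/8°) for k=0..7
Angle step = 360/8 = 45°
Primitive root: cis(45°)
Primitive root = 0.7071 + 0.7071i

8 roots at angles: 0°, 45°, 90°, 135°, 180°, 225°, 270°, 315°


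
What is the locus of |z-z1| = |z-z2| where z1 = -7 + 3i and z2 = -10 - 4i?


Equal distances means the locus is the perpendicular bisector of z1 and z2.
Midpoint = ((-7+(-10))/2, (3+(-4))/2) = (-8.5000, -0.5000)

Perpendicular bisector through (-8.5000, -0.5000)


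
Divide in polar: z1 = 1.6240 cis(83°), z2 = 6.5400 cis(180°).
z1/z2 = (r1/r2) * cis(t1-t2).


r = 1.6240 / 6.5400 = 0.2483
theta = 83° - 180° = -97° = 263° (mod 360)

0.2483 cis(263°)


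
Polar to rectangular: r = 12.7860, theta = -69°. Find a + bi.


a = 12.7860*cos(-69°) = 12.7860*0.35837 = 4.5821
b = 12.7860*sin(-69°) = 12.7860*(-0.93358) = -11.9368

4.5821 - 11.9368i


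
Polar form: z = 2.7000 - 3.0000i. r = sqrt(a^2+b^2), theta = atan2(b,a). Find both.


r = sqrt(7.29+9) = sqrt(16.29) = 4.0361
theta = atan2(-3, 2.7) = -48.0128 degrees

r = 4.0361, theta = -48.0128 degrees


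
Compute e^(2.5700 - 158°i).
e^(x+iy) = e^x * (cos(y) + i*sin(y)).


e^2.5700 = 13.0658
cos(-158°) = -0.927184
sin(-158°) = -0.374607
Real = 13.0658*(-0.927184) = -12.1144
Imag = 13.0658*(-0.374607) = -4.8945

-12.1144 - 4.8945i


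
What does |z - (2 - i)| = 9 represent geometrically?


|z - z0| = r is a circle with center z0 and radius r.
Center = (2, -1), radius = 9

Circle with center (2, -1) and radius 9


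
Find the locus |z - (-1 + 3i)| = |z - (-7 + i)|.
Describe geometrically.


Equal distances means the locus is the perpendicular bisector of z1 and z2.
Midpoint = ((-1+(-7))/2, (3+1)/2) = (-4.0000, 2.0000)

Perpendicular bisector through (-4.0000, 2.0000)


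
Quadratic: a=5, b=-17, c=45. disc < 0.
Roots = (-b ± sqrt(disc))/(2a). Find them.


disc = (-17)^2 - 4*5*45 = 289 - 900 = -611
sqrt(|disc|) = sqrt(611) = 24.7184
Real part = 17/(2*5) = 1.7000
Imag part = 24.7184/(2*5) = 2.4718

1.7000 ± 2.4718i


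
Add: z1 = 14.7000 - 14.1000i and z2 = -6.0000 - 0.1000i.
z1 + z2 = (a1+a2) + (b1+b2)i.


Real: 14.7 - 6 = 8.7
Imag: -14.1 - 0.1 = -14.2

8.7000 - 14.2000i


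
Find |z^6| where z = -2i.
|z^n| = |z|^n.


|z| = sqrt(0+4) = sqrt(4) = 2
|z^6| = |z|^6 = 2^6 = 64

|z^6| = 64


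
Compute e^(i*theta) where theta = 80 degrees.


cos(80°) = 0.1736
sin(80°) = 0.9848

e^(i*80°) = 0.1736 + 0.9848i


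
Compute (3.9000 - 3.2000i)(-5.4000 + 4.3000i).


Real = 3.9*(-5.4) - (-3.2)*4.3 = -21.06 - (-13.76) = -7.3
Imag = 3.9*4.3 - (5.4)*(-3.2) = 16.77 + 17.28 = 34.05

-7.3000 + 34.0500i


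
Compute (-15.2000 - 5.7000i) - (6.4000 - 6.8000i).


Real: -15.2 - 6.4 = -21.6
Imag: -5.7 + 6.8 = 1.1

-21.6000 + 1.1000i


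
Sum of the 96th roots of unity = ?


The sum of all 96th roots of unity is 0.
Geometric series: (1 - w^96)/(1 - w) = (1-1)/(1-w) = 0 since w^96 = 1, w ≠ 1.
Alternatively: coefficient of z^95 in z^96 - 1 is 0.

0


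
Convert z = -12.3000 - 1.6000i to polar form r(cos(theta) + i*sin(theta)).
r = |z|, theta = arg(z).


r = sqrt(151.29+2.56) = sqrt(153.85) = 12.4036
theta = atan2(-1.6, -12.3) = -172.5885 degrees

r = 12.4036, theta = -172.5885 degrees


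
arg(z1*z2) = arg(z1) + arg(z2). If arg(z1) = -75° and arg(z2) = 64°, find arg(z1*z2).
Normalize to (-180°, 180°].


arg(z1*z2) = -75° + 64° = -11°
Normalized to (-180°, 180°]: -11°

-11°


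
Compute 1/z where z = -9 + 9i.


|z|^2 = 81+81 = 162
1/z = (-9 - 9i)/162

1/z = -0.0556 - 0.0556i


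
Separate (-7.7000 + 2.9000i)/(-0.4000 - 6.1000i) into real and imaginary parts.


Multiply by conjugate: (-7.7000 + 2.9000i)(-0.4000 + 6.1000i) / ((-0.4)^2 + (-6.1)^2)
Numerator real = -7.7*(-0.4) + 2.9*(-6.1) = -14.61
Numerator imag = 2.9*(-0.4) - (-7.7)*(-6.1) = -48.13
Denominator = 37.37
Re(z) = -14.61/37.37 = -0.3910
Im(z) = -48.13/37.37 = -1.2879

Re(z) = -0.3910, Im(z) = -1.2879


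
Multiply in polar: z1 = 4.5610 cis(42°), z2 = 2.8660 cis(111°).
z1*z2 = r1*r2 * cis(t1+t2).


r = 4.5610 * 2.8660 = 13.0718
theta = 42° + 111° = 153° = 153° (mod 360)

13.0718 cis(153°)


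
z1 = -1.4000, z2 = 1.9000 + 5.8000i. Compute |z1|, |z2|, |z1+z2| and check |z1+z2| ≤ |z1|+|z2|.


|z1| = sqrt((-1.4)^2 + 0^2) = sqrt(1.96) = 1.4000
|z2| = sqrt(1.9^2 + 5.8^2) = sqrt(37.25) = 6.1033
z1+z2 = 0.5000 + 5.8000i
|z1+z2| = sqrt(33.89) = 5.8215
|z1|+|z2| = 1.4000 + 6.1033 = 7.5033

|z1+z2| = 5.8215 ≤ |z1|+|z2| = 7.5033 (verified)


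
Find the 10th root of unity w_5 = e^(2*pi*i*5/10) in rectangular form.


Angle = 360*5/10 = 180°
a = cos(180°) = -1.0000
b = sin(180°) = 0

-1.0000 + 0i


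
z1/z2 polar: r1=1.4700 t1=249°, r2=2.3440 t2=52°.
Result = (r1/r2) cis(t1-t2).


r = 1.4700 / 2.3440 = 0.6271
theta = 249° - 52° = 197° = 197° (mod 360)

0.6271 cis(197°)


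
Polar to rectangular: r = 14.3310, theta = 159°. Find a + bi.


a = 14.3310*cos(159°) = 14.3310*(-0.93358) = -13.3791
b = 14.3310*sin(159°) = 14.3310*0.35837 = 5.1358

-13.3791 + 5.1358i


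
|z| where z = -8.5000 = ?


|z| = sqrt((-8.5)^2 + 0^2) = sqrt(72.25 + 0) = sqrt(72.25) = 8.5000

|z| = 8.5000


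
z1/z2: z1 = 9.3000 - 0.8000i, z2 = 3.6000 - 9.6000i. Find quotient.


Conjugate of z2 = 3.6000 + 9.6000i
Numerator: (9.3000 - 0.8000i)(3.6000 + 9.6000i) = 41.1600 + 86.4000i
Denominator: 3.6^2 + (-9.6)^2 = 105.12
Result = (41.1600 + 86.4000i)/105.12

0.3916 + 0.8219i


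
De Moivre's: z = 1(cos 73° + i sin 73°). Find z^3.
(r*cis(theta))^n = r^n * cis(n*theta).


r^3 = 1^3 = 1
n*theta = 3*73° = 219° = 219° (mod 360)
a = 1*cos(219°) = -0.7771
b = 1*sin(219°) = -0.6293

1 cis(219°) = -0.7771 - 0.6293i


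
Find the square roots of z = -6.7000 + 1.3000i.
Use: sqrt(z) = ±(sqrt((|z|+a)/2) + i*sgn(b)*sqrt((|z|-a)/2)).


|z| = sqrt(44.89+1.69) = 6.8250
sqrt((|z|+a)/2) = sqrt((6.8250+(-6.7))/2) = sqrt(0.0625) = 0.2500
sqrt((|z|-a)/2) = sqrt((6.8250-(-6.7))/2) = sqrt(6.7625) = 2.6005

±(0.2500 + 2.6005i) i.e. 0.2500 + 2.6005i and -0.2500 - 2.6005i


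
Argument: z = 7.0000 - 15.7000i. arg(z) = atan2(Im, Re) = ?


Re = 7, Im = -15.7
arg = atan2(-15.7, 7) = -65.9698 degrees

arg(z) = -65.9698 degrees


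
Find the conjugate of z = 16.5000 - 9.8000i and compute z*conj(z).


z_bar = 16.5000 + 9.8000i
z*z_bar = 16.5^2 + (-9.8)^2 = 272.25 + 96.04 = 368.29

z_bar = 16.5000 + 9.8000i, z*z_bar = 368.29


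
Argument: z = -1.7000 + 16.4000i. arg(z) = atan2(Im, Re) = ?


Re = -1.7, Im = 16.4
arg = atan2(16.4, -1.7) = 95.9181 degrees

arg(z) = 95.9181 degrees


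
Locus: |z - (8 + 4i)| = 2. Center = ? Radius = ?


|z - z0| = r is a circle with center z0 and radius r.
Center = (8, 4), radius = 2

Circle with center (8, 4) and radius 2


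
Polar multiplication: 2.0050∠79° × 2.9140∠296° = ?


r = 2.0050 * 2.9140 = 5.8426
theta = 79° + 296° = 375° = 15° (mod 360)

5.8426 cis(15°)


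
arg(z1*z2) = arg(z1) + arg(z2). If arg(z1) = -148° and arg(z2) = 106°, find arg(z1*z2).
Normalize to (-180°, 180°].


arg(z1*z2) = -148° + 106° = -42°
Normalized to (-180°, 180°]: -42°

-42°


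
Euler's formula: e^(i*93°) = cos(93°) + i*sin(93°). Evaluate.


cos(93°) = -0.0523
sin(93°) = 0.9986

e^(i*93°) = -0.0523 + 0.9986i


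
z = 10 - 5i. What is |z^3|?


|z| = sqrt(100+25) = sqrt(125) = 11.1803
|z^3| = |z|^3 = (sqrt(125))^3 = 125*sqrt(125)

|z^3| = 125*sqrt(125) ≈ 1397.5425


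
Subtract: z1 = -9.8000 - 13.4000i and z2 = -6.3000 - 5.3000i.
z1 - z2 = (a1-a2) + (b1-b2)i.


Real: -9.8 + 6.3 = -3.5
Imag: -13.4 + 5.3 = -8.1

-3.5000 - 8.1000i


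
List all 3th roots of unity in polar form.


The 3th roots of unity are cis(360k/3°) for k=0..2
Angle step = 360/3 = 120°
Primitive root: cis(120°)
Primitive root = -0.5000 + 0.8660i

3 roots at angles: 0°, 120°, 240°


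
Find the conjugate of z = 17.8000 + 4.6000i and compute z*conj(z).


z_bar = 17.8000 - 4.6000i
z*z_bar = 17.8^2 + 4.6^2 = 316.84 + 21.16 = 338

z_bar = 17.8000 - 4.6000i, z*z_bar = 338


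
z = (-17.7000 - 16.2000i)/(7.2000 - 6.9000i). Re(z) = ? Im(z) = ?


Multiply by conjugate: (-17.7000 - 16.2000i)(7.2000 + 6.9000i) / (7.2^2 + (-6.9)^2)
Numerator real = -17.7*7.2 - (16.2)*(-6.9) = -15.66
Numerator imag = -16.2*7.2 - (-17.7)*(-6.9) = -238.77
Denominator = 99.45
Re(z) = -15.66/99.45 = -0.1575
Im(z) = -238.77/99.45 = -2.4009

Re(z) = -0.1575, Im(z) = -2.4009


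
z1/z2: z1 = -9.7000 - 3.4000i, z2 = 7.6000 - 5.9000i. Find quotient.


Conjugate of z2 = 7.6000 + 5.9000i
Numerator: (-9.7000 - 3.4000i)(7.6000 + 5.9000i) = -53.6600 - 83.0700i
Denominator: 7.6^2 + (-5.9)^2 = 92.57
Result = (-53.6600 - 83.0700i)/92.57

-0.5797 - 0.8974i


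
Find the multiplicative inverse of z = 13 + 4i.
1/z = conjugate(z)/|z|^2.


|z|^2 = 169+16 = 185
1/z = (13 - 4i)/185

1/z = 0.0703 - 0.0216i


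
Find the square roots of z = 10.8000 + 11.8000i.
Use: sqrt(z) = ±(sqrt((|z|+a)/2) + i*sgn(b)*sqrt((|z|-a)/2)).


|z| = sqrt(116.64+139.24) = 15.9962
sqrt((|z|+a)/2) = sqrt((15.9962+10.8)/2) = sqrt(13.3981) = 3.6603
sqrt((|z|-a)/2) = sqrt((15.9962-10.8)/2) = sqrt(2.5981) = 1.6119

±(3.6603 + 1.6119i) i.e. 3.6603 + 1.6119i and -3.6603 - 1.6119i


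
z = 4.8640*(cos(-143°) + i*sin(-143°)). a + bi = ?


a = 4.8640*cos(-143°) = 4.8640*(-0.79864) = -3.8846
b = 4.8640*sin(-143°) = 4.8640*(-0.6018) = -2.9272

-3.8846 - 2.9272i


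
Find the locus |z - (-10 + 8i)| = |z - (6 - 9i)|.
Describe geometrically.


Equal distances means the locus is the perpendicular bisector of z1 and z2.
Midpoint = ((-10+6)/2, (8+(-9))/2) = (-2.0000, -0.5000)

Perpendicular bisector through (-2.0000, -0.5000)


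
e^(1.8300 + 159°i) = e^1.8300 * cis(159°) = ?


e^1.8300 = 6.2339
cos(159°) = -0.93358
sin(159°) = 0.35837
Real = 6.2339*(-0.93358) = -5.8198
Imag = 6.2339*0.35837 = 2.2340

-5.8198 + 2.2340i


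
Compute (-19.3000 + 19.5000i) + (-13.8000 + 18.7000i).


Real: -19.3 - 13.8 = -33.1
Imag: 19.5 + 18.7 = 38.2

-33.1000 + 38.2000i


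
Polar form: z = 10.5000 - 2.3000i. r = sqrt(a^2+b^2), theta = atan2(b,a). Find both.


r = sqrt(110.25+5.29) = sqrt(115.54) = 10.7490
theta = atan2(-2.3, 10.5) = -12.3554 degrees

r = 10.7490, theta = -12.3554 degrees


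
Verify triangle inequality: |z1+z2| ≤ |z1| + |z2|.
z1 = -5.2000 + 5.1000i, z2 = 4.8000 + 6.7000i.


|z1| = sqrt((-5.2)^2 + 5.1^2) = sqrt(53.05) = 7.2835
|z2| = sqrt(4.8^2 + 6.7^2) = sqrt(67.93) = 8.2420
z1+z2 = -0.4000 + 11.8000i
|z1+z2| = sqrt(139.4) = 11.8068
|z1|+|z2| = 7.2835 + 8.2420 = 15.5255

|z1+z2| = 11.8068 ≤ |z1|+|z2| = 15.5255 (verified)


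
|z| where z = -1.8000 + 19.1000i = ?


|z| = sqrt((-1.8)^2 + 19.1^2) = sqrt(3.24 + 364.81) = sqrt(368.05) = 19.1846

|z| = 19.1846


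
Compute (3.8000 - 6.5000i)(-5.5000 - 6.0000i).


Real = 3.8*(-5.5) - (-6.5)*(-6) = -20.9 - 39 = -59.9
Imag = 3.8*(-6) - (5.5)*(-6.5) = -22.8 + 35.75 = 12.95

-59.9000 + 12.9500i


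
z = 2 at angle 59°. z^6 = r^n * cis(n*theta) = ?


r^6 = 2^6 = 64
n*theta = 6*59° = 354° = 354° (mod 360)
a = 64*cos(354°) = 63.6494
b = 64*sin(354°) = -6.6898

64 cis(354°) = 63.6494 - 6.6898i


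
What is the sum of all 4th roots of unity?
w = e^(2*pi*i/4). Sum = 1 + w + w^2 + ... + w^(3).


The sum of all 4th roots of unity is 0.
Geometric series: (1 - w^4)/(1 - w) = (1-1)/(1-w) = 0 since w^4 = 1, w ≠ 1.
Alternatively: coefficient of z^3 in z^4 - 1 is 0.

0


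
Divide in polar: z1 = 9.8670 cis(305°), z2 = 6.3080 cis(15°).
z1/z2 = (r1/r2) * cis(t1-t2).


r = 9.8670 / 6.3080 = 1.5642
theta = 305° - 15° = 290° = 290° (mod 360)

1.5642 cis(290°)


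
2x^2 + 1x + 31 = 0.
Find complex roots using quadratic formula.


disc = 1^2 - 4*2*31 = 1 - 248 = -247
sqrt(|disc|) = sqrt(247) = 15.7162
Real part = -1/(2*2) = -0.2500
Imag part = 15.7162/(2*2) = 3.9291

-0.2500 ± 3.9291i


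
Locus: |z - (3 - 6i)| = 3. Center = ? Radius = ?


|z - z0| = r is a circle with center z0 and radius r.
Center = (3, -6), radius = 3

Circle with center (3, -6) and radius 3


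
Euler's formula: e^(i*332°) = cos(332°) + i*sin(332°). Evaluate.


cos(332°) = 0.8829
sin(332°) = -0.4695

e^(i*332°) = 0.8829 - 0.4695i


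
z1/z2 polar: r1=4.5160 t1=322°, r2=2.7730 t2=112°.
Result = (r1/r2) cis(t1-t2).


r = 4.5160 / 2.7730 = 1.6286
theta = 322° - 112° = 210° = 210° (mod 360)

1.6286 cis(210°)


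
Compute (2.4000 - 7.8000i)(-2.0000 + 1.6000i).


Real = 2.4*(-2) - (-7.8)*1.6 = -4.8 - (-12.48) = 7.68
Imag = 2.4*1.6 - (2)*(-7.8) = 3.84 + 15.6 = 19.44

7.6800 + 19.4400i


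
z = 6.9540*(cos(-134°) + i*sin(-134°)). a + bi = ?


a = 6.9540*cos(-134°) = 6.9540*(-0.69466) = -4.8307
b = 6.9540*sin(-134°) = 6.9540*(-0.71934) = -5.0023

-4.8307 - 5.0023i


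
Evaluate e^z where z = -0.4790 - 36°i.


e^-0.4790 = 0.6194
cos(-36°) = 0.809
sin(-36°) = -0.5878
Real = 0.6194*0.809 = 0.5011
Imag = 0.6194*(-0.5878) = -0.3641

0.5011 - 0.3641i


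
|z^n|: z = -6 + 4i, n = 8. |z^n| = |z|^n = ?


|z| = sqrt(36+16) = sqrt(52) = 7.2111
|z^8| = |z|^8 = (sqrt(52))^8 = 52^4 = 7311616

|z^8| = 7311616


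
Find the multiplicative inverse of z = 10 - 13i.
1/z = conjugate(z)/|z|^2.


|z|^2 = 100+169 = 269
1/z = (10 + 13i)/269

1/z = 0.0372 + 0.0483i


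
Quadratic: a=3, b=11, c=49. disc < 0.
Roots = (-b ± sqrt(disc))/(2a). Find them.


disc = 11^2 - 4*3*49 = 121 - 588 = -467
sqrt(|disc|) = sqrt(467) = 21.6102
Real part = -11/(2*3) = -1.8333
Imag part = 21.6102/(2*3) = 3.6017

-1.8333 ± 3.6017i


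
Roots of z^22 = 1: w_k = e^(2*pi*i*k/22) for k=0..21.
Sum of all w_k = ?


The sum of all 22th roots of unity is 0.
Geometric series: (1 - w^22)/(1 - w) = (1-1)/(1-w) = 0 since w^22 = 1, w ≠ 1.
Alternatively: coefficient of z^21 in z^22 - 1 is 0.

0


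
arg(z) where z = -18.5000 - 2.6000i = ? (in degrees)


Re = -18.5, Im = -2.6
arg = atan2(-2.6, -18.5) = -172.0000 degrees

arg(z) = -172.0000 degrees


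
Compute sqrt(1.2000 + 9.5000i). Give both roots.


|z| = sqrt(1.44+90.25) = 9.5755
sqrt((|z|+a)/2) = sqrt((9.5755+1.2)/2) = sqrt(5.3877) = 2.3212
sqrt((|z|-a)/2) = sqrt((9.5755-1.2)/2) = sqrt(4.1877) = 2.0464

±(2.3212 + 2.0464i) i.e. 2.3212 + 2.0464i and -2.3212 - 2.0464i


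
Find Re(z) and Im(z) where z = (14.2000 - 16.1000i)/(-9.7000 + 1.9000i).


Multiply by conjugate: (14.2000 - 16.1000i)(-9.7000 - 1.9000i) / ((-9.7)^2 + 1.9^2)
Numerator real = 14.2*(-9.7) - (16.1)*1.9 = -168.33
Numerator imag = -16.1*(-9.7) - 14.2*1.9 = 129.19
Denominator = 97.7
Re(z) = -168.33/97.7 = -1.7229
Im(z) = 129.19/97.7 = 1.3223

Re(z) = -1.7229, Im(z) = 1.3223


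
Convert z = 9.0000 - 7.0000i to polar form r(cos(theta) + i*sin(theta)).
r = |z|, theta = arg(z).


r = sqrt(81+49) = sqrt(130) = 11.4018
theta = atan2(-7, 9) = -37.8750 degrees

r = 11.4018, theta = -37.8750 degrees


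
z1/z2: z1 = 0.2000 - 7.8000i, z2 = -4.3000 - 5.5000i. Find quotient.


Conjugate of z2 = -4.3000 + 5.5000i
Numerator: (0.2000 - 7.8000i)(-4.3000 + 5.5000i) = 42.0400 + 34.6400i
Denominator: (-4.3)^2 + (-5.5)^2 = 48.74
Result = (42.0400 + 34.6400i)/48.74

0.8625 + 0.7107i


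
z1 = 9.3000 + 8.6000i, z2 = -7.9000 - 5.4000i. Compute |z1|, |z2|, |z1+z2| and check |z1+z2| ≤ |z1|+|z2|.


|z1| = sqrt(9.3^2 + 8.6^2) = sqrt(160.45) = 12.6669
|z2| = sqrt((-7.9)^2 + (-5.4)^2) = sqrt(91.57) = 9.5692
z1+z2 = 1.4000 + 3.2000i
|z1+z2| = sqrt(12.2) = 3.4928
|z1|+|z2| = 12.6669 + 9.5692 = 22.2361

|z1+z2| = 3.4928 ≤ |z1|+|z2| = 22.2361 (verified)


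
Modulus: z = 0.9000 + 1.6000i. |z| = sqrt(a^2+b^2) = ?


|z| = sqrt(0.9^2 + 1.6^2) = sqrt(0.81 + 2.56) = sqrt(3.37) = 1.8358

|z| = 1.8358


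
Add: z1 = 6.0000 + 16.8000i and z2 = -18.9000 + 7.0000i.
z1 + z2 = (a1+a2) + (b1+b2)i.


Real: 6 - 18.9 = -12.9
Imag: 16.8 + 7 = 23.8

-12.9000 + 23.8000i


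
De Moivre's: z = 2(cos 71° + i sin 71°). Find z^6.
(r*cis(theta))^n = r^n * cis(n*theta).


r^6 = 2^6 = 64
n*theta = 6*71° = 426° = 66° (mod 360)
a = 64*cos(66°) = 26.0311
b = 64*sin(66°) = 58.4669

64 cis(66°) = 26.0311 + 58.4669i


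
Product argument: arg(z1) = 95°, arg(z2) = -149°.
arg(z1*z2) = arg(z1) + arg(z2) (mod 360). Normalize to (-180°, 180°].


arg(z1*z2) = 95° - 149° = -54°
Normalized to (-180°, 180°]: -54°

-54°


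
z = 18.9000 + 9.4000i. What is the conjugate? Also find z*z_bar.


z_bar = 18.9000 - 9.4000i
z*z_bar = 18.9^2 + 9.4^2 = 357.21 + 88.36 = 445.57

z_bar = 18.9000 - 9.4000i, z*z_bar = 445.57


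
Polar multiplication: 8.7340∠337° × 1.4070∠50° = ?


r = 8.7340 * 1.4070 = 12.2887
theta = 337° + 50° = 387° = 27° (mod 360)

12.2887 cis(27°)


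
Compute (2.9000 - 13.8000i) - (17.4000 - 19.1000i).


Real: 2.9 - 17.4 = -14.5
Imag: -13.8 + 19.1 = 5.3

-14.5000 + 5.3000i


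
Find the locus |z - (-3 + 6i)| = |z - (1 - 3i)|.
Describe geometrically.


Equal distances means the locus is the perpendicular bisector of z1 and z2.
Midpoint = ((-3+1)/2, (6+(-3))/2) = (-1.0000, 1.5000)

Perpendicular bisector through (-1.0000, 1.5000)


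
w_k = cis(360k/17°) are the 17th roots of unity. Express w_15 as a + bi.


Angle = 360*15/17 = 317.6471°
a = cos(317.6471°) = 0.7390
b = sin(317.6471°) = -0.6737

0.7390 - 0.6737i


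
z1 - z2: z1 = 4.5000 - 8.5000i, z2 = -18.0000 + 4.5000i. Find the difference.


Real: 4.5 + 18 = 22.5
Imag: -8.5 - 4.5 = -13

22.5000 - 13.0000i


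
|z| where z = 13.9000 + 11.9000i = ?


|z| = sqrt(13.9^2 + 11.9^2) = sqrt(193.21 + 141.61) = sqrt(334.82) = 18.2981

|z| = 18.2981


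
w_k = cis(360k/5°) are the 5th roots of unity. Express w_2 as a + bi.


Angle = 360*2/5 = 144°
a = cos(144°) = -0.8090
b = sin(144°) = 0.5878

-0.8090 + 0.5878i


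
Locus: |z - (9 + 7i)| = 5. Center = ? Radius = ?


|z - z0| = r is a circle with center z0 and radius r.
Center = (9, 7), radius = 5

Circle with center (9, 7) and radius 5


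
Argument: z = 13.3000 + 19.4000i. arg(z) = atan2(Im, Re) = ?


Re = 13.3, Im = 19.4
arg = atan2(19.4, 13.3) = 55.5668 degrees

arg(z) = 55.5668 degrees


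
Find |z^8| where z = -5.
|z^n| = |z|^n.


|z| = sqrt(25+0) = sqrt(25) = 5
|z^8| = |z|^8 = 5^8 = 390625

|z^8| = 390625


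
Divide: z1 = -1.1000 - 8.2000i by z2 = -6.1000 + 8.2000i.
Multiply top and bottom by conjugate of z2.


Conjugate of z2 = -6.1000 - 8.2000i
Numerator: (-1.1000 - 8.2000i)(-6.1000 - 8.2000i) = -60.5300 + 59.0400i
Denominator: (-6.1)^2 + 8.2^2 = 104.45
Result = (-60.5300 + 59.0400i)/104.45

-0.5795 + 0.5652i


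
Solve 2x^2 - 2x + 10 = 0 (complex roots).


disc = (-2)^2 - 4*2*10 = 4 - 80 = -76
sqrt(|disc|) = sqrt(76) = 8.7178
Real part = 2/(2*2) = 0.5000
Imag part = 8.7178/(2*2) = 2.1794

0.5000 ± 2.1794i


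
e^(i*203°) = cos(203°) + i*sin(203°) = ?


cos(203°) = -0.9205
sin(203°) = -0.3907

e^(i*203°) = -0.9205 - 0.3907i


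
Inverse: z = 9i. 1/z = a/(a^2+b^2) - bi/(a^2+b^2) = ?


|z|^2 = 0+81 = 81
1/z = (0 - 9i)/81

1/z = 0 - 0.1111i


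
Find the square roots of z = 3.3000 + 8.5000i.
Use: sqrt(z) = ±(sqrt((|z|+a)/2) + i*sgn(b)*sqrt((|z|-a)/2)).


|z| = sqrt(10.89+72.25) = 9.1181
sqrt((|z|+a)/2) = sqrt((9.1181+3.3)/2) = sqrt(6.2091) = 2.4918
sqrt((|z|-a)/2) = sqrt((9.1181-3.3)/2) = sqrt(2.9091) = 1.7056

±(2.4918 + 1.7056i) i.e. 2.4918 + 1.7056i and -2.4918 - 1.7056i


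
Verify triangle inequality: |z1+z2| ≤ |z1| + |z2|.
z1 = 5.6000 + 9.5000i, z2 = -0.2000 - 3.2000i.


|z1| = sqrt(5.6^2 + 9.5^2) = sqrt(121.61) = 11.0277
|z2| = sqrt((-0.2)^2 + (-3.2)^2) = sqrt(10.28) = 3.2062
z1+z2 = 5.4000 + 6.3000i
|z1+z2| = sqrt(68.85) = 8.2976
|z1|+|z2| = 11.0277 + 3.2062 = 14.2339

|z1+z2| = 8.2976 ≤ |z1|+|z2| = 14.2339 (verified)


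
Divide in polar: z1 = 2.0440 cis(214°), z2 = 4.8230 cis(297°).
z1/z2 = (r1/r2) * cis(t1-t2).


r = 2.0440 / 4.8230 = 0.4238
theta = 214° - 297° = -83° = 277° (mod 360)

0.4238 cis(277°)


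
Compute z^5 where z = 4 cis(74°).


r^5 = 4^5 = 1024
n*theta = 5*74° = 370° = 10° (mod 360)
a = 1024*cos(10°) = 1008.4431
b = 1024*sin(10°) = 177.8157

1024 cis(10°) = 1008.4431 + 177.8157i


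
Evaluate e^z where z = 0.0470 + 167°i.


e^0.0470 = 1.0481
cos(167°) = -0.9744
sin(167°) = 0.225
Real = 1.0481*(-0.9744) = -1.0213
Imag = 1.0481*0.225 = 0.2358

-1.0213 + 0.2358i


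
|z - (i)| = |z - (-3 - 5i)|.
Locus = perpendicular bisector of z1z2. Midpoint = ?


Equal distances means the locus is the perpendicular bisector of z1 and z2.
Midpoint = ((0+(-3))/2, (1+(-5))/2) = (-1.5000, -2.0000)

Perpendicular bisector through (-1.5000, -2.0000)


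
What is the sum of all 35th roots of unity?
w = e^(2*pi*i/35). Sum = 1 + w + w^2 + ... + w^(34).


The sum of all 35th roots of unity is 0.
Geometric series: (1 - w^35)/(1 - w) = (1-1)/(1-w) = 0 since w^35 = 1, w ≠ 1.
Alternatively: coefficient of z^34 in z^35 - 1 is 0.

0


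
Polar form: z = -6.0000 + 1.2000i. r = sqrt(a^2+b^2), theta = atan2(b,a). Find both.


r = sqrt(36+1.44) = sqrt(37.44) = 6.1188
theta = atan2(1.2, -6) = 168.6901 degrees

r = 6.1188, theta = 168.6901 degrees


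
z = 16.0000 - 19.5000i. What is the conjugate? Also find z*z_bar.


z_bar = 16.0000 + 19.5000i
z*z_bar = 16^2 + (-19.5)^2 = 256 + 380.25 = 636.25

z_bar = 16.0000 + 19.5000i, z*z_bar = 636.25


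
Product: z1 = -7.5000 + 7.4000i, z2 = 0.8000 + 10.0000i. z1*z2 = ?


Real = -7.5*0.8 - 7.4*10 = -6 - 74 = -80
Imag = -7.5*10 + 0.8*7.4 = -75 + 5.92 = -69.08

-80.0000 - 69.0800i


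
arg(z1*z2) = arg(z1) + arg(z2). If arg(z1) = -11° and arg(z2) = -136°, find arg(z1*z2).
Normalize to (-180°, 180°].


arg(z1*z2) = -11° - 136° = -147°
Normalized to (-180°, 180°]: -147°

-147°


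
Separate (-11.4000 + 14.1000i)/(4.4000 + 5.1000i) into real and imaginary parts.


Multiply by conjugate: (-11.4000 + 14.1000i)(4.4000 - 5.1000i) / (4.4^2 + 5.1^2)
Numerator real = -11.4*4.4 + 14.1*5.1 = 21.75
Numerator imag = 14.1*4.4 - (-11.4)*5.1 = 120.18
Denominator = 45.37
Re(z) = 21.75/45.37 = 0.4794
Im(z) = 120.18/45.37 = 2.6489

Re(z) = 0.4794, Im(z) = 2.6489


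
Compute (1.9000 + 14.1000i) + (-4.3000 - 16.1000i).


Real: 1.9 - 4.3 = -2.4
Imag: 14.1 - 16.1 = -2

-2.4000 - 2.0000i


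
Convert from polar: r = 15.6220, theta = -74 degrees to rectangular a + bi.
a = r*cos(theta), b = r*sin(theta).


a = 15.6220*cos(-74°) = 15.6220*0.27564 = 4.3060
b = 15.6220*sin(-74°) = 15.6220*(-0.96126) = -15.0168

4.3060 - 15.0168i


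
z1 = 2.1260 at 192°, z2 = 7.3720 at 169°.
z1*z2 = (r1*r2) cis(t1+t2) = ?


r = 2.1260 * 7.3720 = 15.6729
theta = 192° + 169° = 361° = 1° (mod 360)

15.6729 cis(1°)


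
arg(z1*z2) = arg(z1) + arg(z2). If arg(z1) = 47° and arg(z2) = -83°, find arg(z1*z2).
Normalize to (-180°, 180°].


arg(z1*z2) = 47° - 83° = -36°
Normalized to (-180°, 180°]: -36°

-36°


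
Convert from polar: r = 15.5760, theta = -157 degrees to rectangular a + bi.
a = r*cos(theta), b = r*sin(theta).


a = 15.5760*cos(-157°) = 15.5760*(-0.920505) = -14.3378
b = 15.5760*sin(-157°) = 15.5760*(-0.39073) = -6.0860

-14.3378 - 6.0860i


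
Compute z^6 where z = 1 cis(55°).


r^6 = 1^6 = 1
n*theta = 6*55° = 330° = 330° (mod 360)
a = 1*cos(330°) = 0.8660
b = 1*sin(330°) = -0.5000

1 cis(330°) = 0.8660 - 0.5000i


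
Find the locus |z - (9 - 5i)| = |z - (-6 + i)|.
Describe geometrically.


Equal distances means the locus is the perpendicular bisector of z1 and z2.
Midpoint = ((9+(-6))/2, (-5+1)/2) = (1.5000, -2.0000)

Perpendicular bisector through (1.5000, -2.0000)


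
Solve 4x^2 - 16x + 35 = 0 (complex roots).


disc = (-16)^2 - 4*4*35 = 256 - 560 = -304
sqrt(|disc|) = sqrt(304) = 17.4356
Real part = 16/(2*4) = 2.0000
Imag part = 17.4356/(2*4) = 2.1794

2.0000 ± 2.1794i


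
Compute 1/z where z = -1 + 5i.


|z|^2 = 1+25 = 26
1/z = (-1 - 5i)/26

1/z = -0.0385 - 0.1923i


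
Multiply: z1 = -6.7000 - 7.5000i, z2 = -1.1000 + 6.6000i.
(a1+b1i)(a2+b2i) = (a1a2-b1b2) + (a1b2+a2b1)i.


Real = -6.7*(-1.1) - (-7.5)*6.6 = 7.37 - (-49.5) = 56.87
Imag = -6.7*6.6 - (1.1)*(-7.5) = -44.22 + 8.25 = -35.97

56.8700 - 35.9700i


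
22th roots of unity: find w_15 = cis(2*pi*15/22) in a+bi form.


Angle = 360*15/22 = 245.4545°
a = cos(245.4545°) = -0.4154
b = sin(245.4545°) = -0.9096

-0.4154 - 0.9096i


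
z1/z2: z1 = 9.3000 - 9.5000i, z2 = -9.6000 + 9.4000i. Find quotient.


Conjugate of z2 = -9.6000 - 9.4000i
Numerator: (9.3000 - 9.5000i)(-9.6000 - 9.4000i) = -178.5800 + 3.7800i
Denominator: (-9.6)^2 + 9.4^2 = 180.52
Result = (-178.5800 + 3.7800i)/180.52

-0.9893 + 0.0209i
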